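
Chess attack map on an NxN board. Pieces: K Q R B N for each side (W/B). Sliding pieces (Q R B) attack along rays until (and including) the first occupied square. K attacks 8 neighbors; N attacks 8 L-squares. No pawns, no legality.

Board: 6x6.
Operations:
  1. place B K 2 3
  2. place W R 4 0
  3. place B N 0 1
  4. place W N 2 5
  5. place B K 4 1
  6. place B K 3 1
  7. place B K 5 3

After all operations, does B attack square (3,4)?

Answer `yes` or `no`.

Answer: yes

Derivation:
Op 1: place BK@(2,3)
Op 2: place WR@(4,0)
Op 3: place BN@(0,1)
Op 4: place WN@(2,5)
Op 5: place BK@(4,1)
Op 6: place BK@(3,1)
Op 7: place BK@(5,3)
Per-piece attacks for B:
  BN@(0,1): attacks (1,3) (2,2) (2,0)
  BK@(2,3): attacks (2,4) (2,2) (3,3) (1,3) (3,4) (3,2) (1,4) (1,2)
  BK@(3,1): attacks (3,2) (3,0) (4,1) (2,1) (4,2) (4,0) (2,2) (2,0)
  BK@(4,1): attacks (4,2) (4,0) (5,1) (3,1) (5,2) (5,0) (3,2) (3,0)
  BK@(5,3): attacks (5,4) (5,2) (4,3) (4,4) (4,2)
B attacks (3,4): yes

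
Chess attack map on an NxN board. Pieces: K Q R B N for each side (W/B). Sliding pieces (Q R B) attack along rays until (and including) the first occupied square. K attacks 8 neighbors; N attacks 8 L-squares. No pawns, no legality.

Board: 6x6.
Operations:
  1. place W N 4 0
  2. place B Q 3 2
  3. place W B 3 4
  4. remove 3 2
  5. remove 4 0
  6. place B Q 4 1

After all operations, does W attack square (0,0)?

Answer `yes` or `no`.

Answer: no

Derivation:
Op 1: place WN@(4,0)
Op 2: place BQ@(3,2)
Op 3: place WB@(3,4)
Op 4: remove (3,2)
Op 5: remove (4,0)
Op 6: place BQ@(4,1)
Per-piece attacks for W:
  WB@(3,4): attacks (4,5) (4,3) (5,2) (2,5) (2,3) (1,2) (0,1)
W attacks (0,0): no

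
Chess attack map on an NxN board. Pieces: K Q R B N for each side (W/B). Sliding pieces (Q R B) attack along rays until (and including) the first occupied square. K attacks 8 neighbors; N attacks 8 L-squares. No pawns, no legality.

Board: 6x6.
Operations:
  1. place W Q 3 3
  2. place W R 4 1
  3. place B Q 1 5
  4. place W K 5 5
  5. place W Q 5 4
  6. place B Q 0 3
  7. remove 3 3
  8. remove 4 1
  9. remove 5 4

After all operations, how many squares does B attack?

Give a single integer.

Op 1: place WQ@(3,3)
Op 2: place WR@(4,1)
Op 3: place BQ@(1,5)
Op 4: place WK@(5,5)
Op 5: place WQ@(5,4)
Op 6: place BQ@(0,3)
Op 7: remove (3,3)
Op 8: remove (4,1)
Op 9: remove (5,4)
Per-piece attacks for B:
  BQ@(0,3): attacks (0,4) (0,5) (0,2) (0,1) (0,0) (1,3) (2,3) (3,3) (4,3) (5,3) (1,4) (2,5) (1,2) (2,1) (3,0)
  BQ@(1,5): attacks (1,4) (1,3) (1,2) (1,1) (1,0) (2,5) (3,5) (4,5) (5,5) (0,5) (2,4) (3,3) (4,2) (5,1) (0,4) [ray(1,0) blocked at (5,5)]
Union (23 distinct): (0,0) (0,1) (0,2) (0,4) (0,5) (1,0) (1,1) (1,2) (1,3) (1,4) (2,1) (2,3) (2,4) (2,5) (3,0) (3,3) (3,5) (4,2) (4,3) (4,5) (5,1) (5,3) (5,5)

Answer: 23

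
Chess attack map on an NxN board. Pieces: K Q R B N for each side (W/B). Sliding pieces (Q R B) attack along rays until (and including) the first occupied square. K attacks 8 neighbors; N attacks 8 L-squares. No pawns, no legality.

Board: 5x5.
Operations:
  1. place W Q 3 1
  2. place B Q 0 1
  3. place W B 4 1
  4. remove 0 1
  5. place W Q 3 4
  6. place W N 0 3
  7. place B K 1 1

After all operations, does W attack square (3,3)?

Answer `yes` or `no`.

Op 1: place WQ@(3,1)
Op 2: place BQ@(0,1)
Op 3: place WB@(4,1)
Op 4: remove (0,1)
Op 5: place WQ@(3,4)
Op 6: place WN@(0,3)
Op 7: place BK@(1,1)
Per-piece attacks for W:
  WN@(0,3): attacks (2,4) (1,1) (2,2)
  WQ@(3,1): attacks (3,2) (3,3) (3,4) (3,0) (4,1) (2,1) (1,1) (4,2) (4,0) (2,2) (1,3) (0,4) (2,0) [ray(0,1) blocked at (3,4); ray(1,0) blocked at (4,1); ray(-1,0) blocked at (1,1)]
  WQ@(3,4): attacks (3,3) (3,2) (3,1) (4,4) (2,4) (1,4) (0,4) (4,3) (2,3) (1,2) (0,1) [ray(0,-1) blocked at (3,1)]
  WB@(4,1): attacks (3,2) (2,3) (1,4) (3,0)
W attacks (3,3): yes

Answer: yes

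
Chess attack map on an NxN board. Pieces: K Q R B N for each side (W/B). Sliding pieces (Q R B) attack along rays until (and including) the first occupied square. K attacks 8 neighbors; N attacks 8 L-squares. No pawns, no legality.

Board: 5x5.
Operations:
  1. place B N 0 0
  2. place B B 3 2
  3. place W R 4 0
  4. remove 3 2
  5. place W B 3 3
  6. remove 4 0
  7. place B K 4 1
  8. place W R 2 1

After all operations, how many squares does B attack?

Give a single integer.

Answer: 7

Derivation:
Op 1: place BN@(0,0)
Op 2: place BB@(3,2)
Op 3: place WR@(4,0)
Op 4: remove (3,2)
Op 5: place WB@(3,3)
Op 6: remove (4,0)
Op 7: place BK@(4,1)
Op 8: place WR@(2,1)
Per-piece attacks for B:
  BN@(0,0): attacks (1,2) (2,1)
  BK@(4,1): attacks (4,2) (4,0) (3,1) (3,2) (3,0)
Union (7 distinct): (1,2) (2,1) (3,0) (3,1) (3,2) (4,0) (4,2)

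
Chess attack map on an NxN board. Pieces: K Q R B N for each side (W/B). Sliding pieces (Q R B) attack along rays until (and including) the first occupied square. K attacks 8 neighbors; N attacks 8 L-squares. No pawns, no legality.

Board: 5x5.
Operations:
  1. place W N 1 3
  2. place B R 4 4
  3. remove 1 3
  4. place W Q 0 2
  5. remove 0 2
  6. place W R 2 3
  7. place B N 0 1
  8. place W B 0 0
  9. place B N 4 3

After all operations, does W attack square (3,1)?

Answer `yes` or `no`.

Answer: no

Derivation:
Op 1: place WN@(1,3)
Op 2: place BR@(4,4)
Op 3: remove (1,3)
Op 4: place WQ@(0,2)
Op 5: remove (0,2)
Op 6: place WR@(2,3)
Op 7: place BN@(0,1)
Op 8: place WB@(0,0)
Op 9: place BN@(4,3)
Per-piece attacks for W:
  WB@(0,0): attacks (1,1) (2,2) (3,3) (4,4) [ray(1,1) blocked at (4,4)]
  WR@(2,3): attacks (2,4) (2,2) (2,1) (2,0) (3,3) (4,3) (1,3) (0,3) [ray(1,0) blocked at (4,3)]
W attacks (3,1): no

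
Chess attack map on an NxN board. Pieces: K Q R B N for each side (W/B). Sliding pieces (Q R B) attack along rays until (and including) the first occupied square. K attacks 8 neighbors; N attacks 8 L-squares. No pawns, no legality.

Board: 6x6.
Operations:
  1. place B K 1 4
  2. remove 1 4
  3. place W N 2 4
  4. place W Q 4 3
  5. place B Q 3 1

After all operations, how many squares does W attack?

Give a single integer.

Op 1: place BK@(1,4)
Op 2: remove (1,4)
Op 3: place WN@(2,4)
Op 4: place WQ@(4,3)
Op 5: place BQ@(3,1)
Per-piece attacks for W:
  WN@(2,4): attacks (4,5) (0,5) (3,2) (4,3) (1,2) (0,3)
  WQ@(4,3): attacks (4,4) (4,5) (4,2) (4,1) (4,0) (5,3) (3,3) (2,3) (1,3) (0,3) (5,4) (5,2) (3,4) (2,5) (3,2) (2,1) (1,0)
Union (20 distinct): (0,3) (0,5) (1,0) (1,2) (1,3) (2,1) (2,3) (2,5) (3,2) (3,3) (3,4) (4,0) (4,1) (4,2) (4,3) (4,4) (4,5) (5,2) (5,3) (5,4)

Answer: 20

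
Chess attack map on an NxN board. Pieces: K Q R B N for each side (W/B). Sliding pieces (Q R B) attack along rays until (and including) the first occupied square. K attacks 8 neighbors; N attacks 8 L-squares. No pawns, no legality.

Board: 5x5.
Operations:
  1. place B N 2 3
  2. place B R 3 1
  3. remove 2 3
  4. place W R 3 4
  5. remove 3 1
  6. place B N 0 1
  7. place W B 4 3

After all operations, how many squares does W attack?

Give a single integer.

Op 1: place BN@(2,3)
Op 2: place BR@(3,1)
Op 3: remove (2,3)
Op 4: place WR@(3,4)
Op 5: remove (3,1)
Op 6: place BN@(0,1)
Op 7: place WB@(4,3)
Per-piece attacks for W:
  WR@(3,4): attacks (3,3) (3,2) (3,1) (3,0) (4,4) (2,4) (1,4) (0,4)
  WB@(4,3): attacks (3,4) (3,2) (2,1) (1,0) [ray(-1,1) blocked at (3,4)]
Union (11 distinct): (0,4) (1,0) (1,4) (2,1) (2,4) (3,0) (3,1) (3,2) (3,3) (3,4) (4,4)

Answer: 11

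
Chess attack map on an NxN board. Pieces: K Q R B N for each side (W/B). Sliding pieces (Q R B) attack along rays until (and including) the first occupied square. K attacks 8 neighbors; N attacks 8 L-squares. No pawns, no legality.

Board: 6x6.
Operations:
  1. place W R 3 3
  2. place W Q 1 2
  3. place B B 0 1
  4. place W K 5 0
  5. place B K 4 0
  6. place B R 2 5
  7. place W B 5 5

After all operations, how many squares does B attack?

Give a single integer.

Op 1: place WR@(3,3)
Op 2: place WQ@(1,2)
Op 3: place BB@(0,1)
Op 4: place WK@(5,0)
Op 5: place BK@(4,0)
Op 6: place BR@(2,5)
Op 7: place WB@(5,5)
Per-piece attacks for B:
  BB@(0,1): attacks (1,2) (1,0) [ray(1,1) blocked at (1,2)]
  BR@(2,5): attacks (2,4) (2,3) (2,2) (2,1) (2,0) (3,5) (4,5) (5,5) (1,5) (0,5) [ray(1,0) blocked at (5,5)]
  BK@(4,0): attacks (4,1) (5,0) (3,0) (5,1) (3,1)
Union (17 distinct): (0,5) (1,0) (1,2) (1,5) (2,0) (2,1) (2,2) (2,3) (2,4) (3,0) (3,1) (3,5) (4,1) (4,5) (5,0) (5,1) (5,5)

Answer: 17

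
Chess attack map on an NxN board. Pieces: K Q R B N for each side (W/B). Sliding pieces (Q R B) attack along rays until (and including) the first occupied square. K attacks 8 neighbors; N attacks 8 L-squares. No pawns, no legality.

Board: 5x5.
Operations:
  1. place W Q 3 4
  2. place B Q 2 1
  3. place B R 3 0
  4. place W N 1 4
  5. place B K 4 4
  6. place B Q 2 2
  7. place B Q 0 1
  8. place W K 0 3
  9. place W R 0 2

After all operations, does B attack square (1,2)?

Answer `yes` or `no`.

Op 1: place WQ@(3,4)
Op 2: place BQ@(2,1)
Op 3: place BR@(3,0)
Op 4: place WN@(1,4)
Op 5: place BK@(4,4)
Op 6: place BQ@(2,2)
Op 7: place BQ@(0,1)
Op 8: place WK@(0,3)
Op 9: place WR@(0,2)
Per-piece attacks for B:
  BQ@(0,1): attacks (0,2) (0,0) (1,1) (2,1) (1,2) (2,3) (3,4) (1,0) [ray(0,1) blocked at (0,2); ray(1,0) blocked at (2,1); ray(1,1) blocked at (3,4)]
  BQ@(2,1): attacks (2,2) (2,0) (3,1) (4,1) (1,1) (0,1) (3,2) (4,3) (3,0) (1,2) (0,3) (1,0) [ray(0,1) blocked at (2,2); ray(-1,0) blocked at (0,1); ray(1,-1) blocked at (3,0); ray(-1,1) blocked at (0,3)]
  BQ@(2,2): attacks (2,3) (2,4) (2,1) (3,2) (4,2) (1,2) (0,2) (3,3) (4,4) (3,1) (4,0) (1,3) (0,4) (1,1) (0,0) [ray(0,-1) blocked at (2,1); ray(-1,0) blocked at (0,2); ray(1,1) blocked at (4,4)]
  BR@(3,0): attacks (3,1) (3,2) (3,3) (3,4) (4,0) (2,0) (1,0) (0,0) [ray(0,1) blocked at (3,4)]
  BK@(4,4): attacks (4,3) (3,4) (3,3)
B attacks (1,2): yes

Answer: yes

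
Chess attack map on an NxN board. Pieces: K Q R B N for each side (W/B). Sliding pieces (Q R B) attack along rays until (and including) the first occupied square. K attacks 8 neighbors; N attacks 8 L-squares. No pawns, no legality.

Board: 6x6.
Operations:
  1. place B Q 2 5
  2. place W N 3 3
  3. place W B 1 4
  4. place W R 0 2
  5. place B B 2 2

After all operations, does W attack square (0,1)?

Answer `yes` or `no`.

Answer: yes

Derivation:
Op 1: place BQ@(2,5)
Op 2: place WN@(3,3)
Op 3: place WB@(1,4)
Op 4: place WR@(0,2)
Op 5: place BB@(2,2)
Per-piece attacks for W:
  WR@(0,2): attacks (0,3) (0,4) (0,5) (0,1) (0,0) (1,2) (2,2) [ray(1,0) blocked at (2,2)]
  WB@(1,4): attacks (2,5) (2,3) (3,2) (4,1) (5,0) (0,5) (0,3) [ray(1,1) blocked at (2,5)]
  WN@(3,3): attacks (4,5) (5,4) (2,5) (1,4) (4,1) (5,2) (2,1) (1,2)
W attacks (0,1): yes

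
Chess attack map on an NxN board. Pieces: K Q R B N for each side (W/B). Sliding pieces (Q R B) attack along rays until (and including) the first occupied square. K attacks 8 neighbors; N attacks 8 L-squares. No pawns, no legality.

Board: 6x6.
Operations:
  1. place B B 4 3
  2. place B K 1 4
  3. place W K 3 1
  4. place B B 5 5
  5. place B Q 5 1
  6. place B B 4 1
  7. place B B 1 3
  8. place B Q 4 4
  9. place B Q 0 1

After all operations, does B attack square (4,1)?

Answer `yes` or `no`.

Op 1: place BB@(4,3)
Op 2: place BK@(1,4)
Op 3: place WK@(3,1)
Op 4: place BB@(5,5)
Op 5: place BQ@(5,1)
Op 6: place BB@(4,1)
Op 7: place BB@(1,3)
Op 8: place BQ@(4,4)
Op 9: place BQ@(0,1)
Per-piece attacks for B:
  BQ@(0,1): attacks (0,2) (0,3) (0,4) (0,5) (0,0) (1,1) (2,1) (3,1) (1,2) (2,3) (3,4) (4,5) (1,0) [ray(1,0) blocked at (3,1)]
  BB@(1,3): attacks (2,4) (3,5) (2,2) (3,1) (0,4) (0,2) [ray(1,-1) blocked at (3,1)]
  BK@(1,4): attacks (1,5) (1,3) (2,4) (0,4) (2,5) (2,3) (0,5) (0,3)
  BB@(4,1): attacks (5,2) (5,0) (3,2) (2,3) (1,4) (3,0) [ray(-1,1) blocked at (1,4)]
  BB@(4,3): attacks (5,4) (5,2) (3,4) (2,5) (3,2) (2,1) (1,0)
  BQ@(4,4): attacks (4,5) (4,3) (5,4) (3,4) (2,4) (1,4) (5,5) (5,3) (3,5) (3,3) (2,2) (1,1) (0,0) [ray(0,-1) blocked at (4,3); ray(-1,0) blocked at (1,4); ray(1,1) blocked at (5,5)]
  BQ@(5,1): attacks (5,2) (5,3) (5,4) (5,5) (5,0) (4,1) (4,2) (3,3) (2,4) (1,5) (4,0) [ray(0,1) blocked at (5,5); ray(-1,0) blocked at (4,1)]
  BB@(5,5): attacks (4,4) [ray(-1,-1) blocked at (4,4)]
B attacks (4,1): yes

Answer: yes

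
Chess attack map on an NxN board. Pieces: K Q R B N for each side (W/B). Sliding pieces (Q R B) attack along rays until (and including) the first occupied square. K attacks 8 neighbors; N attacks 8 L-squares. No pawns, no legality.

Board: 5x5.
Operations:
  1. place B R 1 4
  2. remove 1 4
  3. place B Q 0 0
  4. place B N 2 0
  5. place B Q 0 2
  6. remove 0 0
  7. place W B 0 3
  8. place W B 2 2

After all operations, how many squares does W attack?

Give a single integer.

Op 1: place BR@(1,4)
Op 2: remove (1,4)
Op 3: place BQ@(0,0)
Op 4: place BN@(2,0)
Op 5: place BQ@(0,2)
Op 6: remove (0,0)
Op 7: place WB@(0,3)
Op 8: place WB@(2,2)
Per-piece attacks for W:
  WB@(0,3): attacks (1,4) (1,2) (2,1) (3,0)
  WB@(2,2): attacks (3,3) (4,4) (3,1) (4,0) (1,3) (0,4) (1,1) (0,0)
Union (12 distinct): (0,0) (0,4) (1,1) (1,2) (1,3) (1,4) (2,1) (3,0) (3,1) (3,3) (4,0) (4,4)

Answer: 12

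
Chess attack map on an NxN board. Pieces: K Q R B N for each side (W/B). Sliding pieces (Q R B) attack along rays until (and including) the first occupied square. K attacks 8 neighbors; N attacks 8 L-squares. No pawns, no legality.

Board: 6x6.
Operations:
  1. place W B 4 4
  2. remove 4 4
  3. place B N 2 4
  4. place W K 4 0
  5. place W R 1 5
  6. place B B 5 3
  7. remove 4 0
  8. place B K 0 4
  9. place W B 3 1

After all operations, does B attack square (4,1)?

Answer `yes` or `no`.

Answer: no

Derivation:
Op 1: place WB@(4,4)
Op 2: remove (4,4)
Op 3: place BN@(2,4)
Op 4: place WK@(4,0)
Op 5: place WR@(1,5)
Op 6: place BB@(5,3)
Op 7: remove (4,0)
Op 8: place BK@(0,4)
Op 9: place WB@(3,1)
Per-piece attacks for B:
  BK@(0,4): attacks (0,5) (0,3) (1,4) (1,5) (1,3)
  BN@(2,4): attacks (4,5) (0,5) (3,2) (4,3) (1,2) (0,3)
  BB@(5,3): attacks (4,4) (3,5) (4,2) (3,1) [ray(-1,-1) blocked at (3,1)]
B attacks (4,1): no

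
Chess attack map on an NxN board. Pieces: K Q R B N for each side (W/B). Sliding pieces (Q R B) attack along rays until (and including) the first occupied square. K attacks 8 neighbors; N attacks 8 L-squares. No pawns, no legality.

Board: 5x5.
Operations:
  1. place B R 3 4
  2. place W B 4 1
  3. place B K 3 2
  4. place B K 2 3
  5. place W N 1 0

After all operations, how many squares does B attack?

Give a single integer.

Answer: 16

Derivation:
Op 1: place BR@(3,4)
Op 2: place WB@(4,1)
Op 3: place BK@(3,2)
Op 4: place BK@(2,3)
Op 5: place WN@(1,0)
Per-piece attacks for B:
  BK@(2,3): attacks (2,4) (2,2) (3,3) (1,3) (3,4) (3,2) (1,4) (1,2)
  BK@(3,2): attacks (3,3) (3,1) (4,2) (2,2) (4,3) (4,1) (2,3) (2,1)
  BR@(3,4): attacks (3,3) (3,2) (4,4) (2,4) (1,4) (0,4) [ray(0,-1) blocked at (3,2)]
Union (16 distinct): (0,4) (1,2) (1,3) (1,4) (2,1) (2,2) (2,3) (2,4) (3,1) (3,2) (3,3) (3,4) (4,1) (4,2) (4,3) (4,4)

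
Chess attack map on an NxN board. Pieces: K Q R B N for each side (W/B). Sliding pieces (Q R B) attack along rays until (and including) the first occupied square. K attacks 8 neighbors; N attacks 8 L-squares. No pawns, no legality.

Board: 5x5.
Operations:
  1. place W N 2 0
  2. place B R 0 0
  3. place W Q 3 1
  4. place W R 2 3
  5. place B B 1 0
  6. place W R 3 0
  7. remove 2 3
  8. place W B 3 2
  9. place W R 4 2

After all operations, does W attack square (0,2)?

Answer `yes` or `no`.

Op 1: place WN@(2,0)
Op 2: place BR@(0,0)
Op 3: place WQ@(3,1)
Op 4: place WR@(2,3)
Op 5: place BB@(1,0)
Op 6: place WR@(3,0)
Op 7: remove (2,3)
Op 8: place WB@(3,2)
Op 9: place WR@(4,2)
Per-piece attacks for W:
  WN@(2,0): attacks (3,2) (4,1) (1,2) (0,1)
  WR@(3,0): attacks (3,1) (4,0) (2,0) [ray(0,1) blocked at (3,1); ray(-1,0) blocked at (2,0)]
  WQ@(3,1): attacks (3,2) (3,0) (4,1) (2,1) (1,1) (0,1) (4,2) (4,0) (2,2) (1,3) (0,4) (2,0) [ray(0,1) blocked at (3,2); ray(0,-1) blocked at (3,0); ray(1,1) blocked at (4,2); ray(-1,-1) blocked at (2,0)]
  WB@(3,2): attacks (4,3) (4,1) (2,3) (1,4) (2,1) (1,0) [ray(-1,-1) blocked at (1,0)]
  WR@(4,2): attacks (4,3) (4,4) (4,1) (4,0) (3,2) [ray(-1,0) blocked at (3,2)]
W attacks (0,2): no

Answer: no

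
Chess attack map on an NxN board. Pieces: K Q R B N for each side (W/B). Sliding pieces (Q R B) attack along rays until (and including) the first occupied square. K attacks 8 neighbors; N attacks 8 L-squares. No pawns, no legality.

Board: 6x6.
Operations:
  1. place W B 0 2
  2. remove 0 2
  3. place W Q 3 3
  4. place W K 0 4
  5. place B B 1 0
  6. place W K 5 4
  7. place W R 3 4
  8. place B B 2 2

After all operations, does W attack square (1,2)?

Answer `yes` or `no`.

Answer: no

Derivation:
Op 1: place WB@(0,2)
Op 2: remove (0,2)
Op 3: place WQ@(3,3)
Op 4: place WK@(0,4)
Op 5: place BB@(1,0)
Op 6: place WK@(5,4)
Op 7: place WR@(3,4)
Op 8: place BB@(2,2)
Per-piece attacks for W:
  WK@(0,4): attacks (0,5) (0,3) (1,4) (1,5) (1,3)
  WQ@(3,3): attacks (3,4) (3,2) (3,1) (3,0) (4,3) (5,3) (2,3) (1,3) (0,3) (4,4) (5,5) (4,2) (5,1) (2,4) (1,5) (2,2) [ray(0,1) blocked at (3,4); ray(-1,-1) blocked at (2,2)]
  WR@(3,4): attacks (3,5) (3,3) (4,4) (5,4) (2,4) (1,4) (0,4) [ray(0,-1) blocked at (3,3); ray(1,0) blocked at (5,4); ray(-1,0) blocked at (0,4)]
  WK@(5,4): attacks (5,5) (5,3) (4,4) (4,5) (4,3)
W attacks (1,2): no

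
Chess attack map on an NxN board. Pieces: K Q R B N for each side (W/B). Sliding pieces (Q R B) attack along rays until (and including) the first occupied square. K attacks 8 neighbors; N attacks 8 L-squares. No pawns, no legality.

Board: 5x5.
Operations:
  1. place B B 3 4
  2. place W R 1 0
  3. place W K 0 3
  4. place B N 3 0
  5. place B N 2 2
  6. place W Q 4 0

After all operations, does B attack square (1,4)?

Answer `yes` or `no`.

Op 1: place BB@(3,4)
Op 2: place WR@(1,0)
Op 3: place WK@(0,3)
Op 4: place BN@(3,0)
Op 5: place BN@(2,2)
Op 6: place WQ@(4,0)
Per-piece attacks for B:
  BN@(2,2): attacks (3,4) (4,3) (1,4) (0,3) (3,0) (4,1) (1,0) (0,1)
  BN@(3,0): attacks (4,2) (2,2) (1,1)
  BB@(3,4): attacks (4,3) (2,3) (1,2) (0,1)
B attacks (1,4): yes

Answer: yes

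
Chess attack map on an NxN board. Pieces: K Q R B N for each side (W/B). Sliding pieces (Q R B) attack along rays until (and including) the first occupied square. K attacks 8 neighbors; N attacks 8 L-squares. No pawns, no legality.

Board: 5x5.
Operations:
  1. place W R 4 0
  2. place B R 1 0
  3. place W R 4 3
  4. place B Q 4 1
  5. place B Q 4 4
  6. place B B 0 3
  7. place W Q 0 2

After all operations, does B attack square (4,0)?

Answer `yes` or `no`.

Op 1: place WR@(4,0)
Op 2: place BR@(1,0)
Op 3: place WR@(4,3)
Op 4: place BQ@(4,1)
Op 5: place BQ@(4,4)
Op 6: place BB@(0,3)
Op 7: place WQ@(0,2)
Per-piece attacks for B:
  BB@(0,3): attacks (1,4) (1,2) (2,1) (3,0)
  BR@(1,0): attacks (1,1) (1,2) (1,3) (1,4) (2,0) (3,0) (4,0) (0,0) [ray(1,0) blocked at (4,0)]
  BQ@(4,1): attacks (4,2) (4,3) (4,0) (3,1) (2,1) (1,1) (0,1) (3,2) (2,3) (1,4) (3,0) [ray(0,1) blocked at (4,3); ray(0,-1) blocked at (4,0)]
  BQ@(4,4): attacks (4,3) (3,4) (2,4) (1,4) (0,4) (3,3) (2,2) (1,1) (0,0) [ray(0,-1) blocked at (4,3)]
B attacks (4,0): yes

Answer: yes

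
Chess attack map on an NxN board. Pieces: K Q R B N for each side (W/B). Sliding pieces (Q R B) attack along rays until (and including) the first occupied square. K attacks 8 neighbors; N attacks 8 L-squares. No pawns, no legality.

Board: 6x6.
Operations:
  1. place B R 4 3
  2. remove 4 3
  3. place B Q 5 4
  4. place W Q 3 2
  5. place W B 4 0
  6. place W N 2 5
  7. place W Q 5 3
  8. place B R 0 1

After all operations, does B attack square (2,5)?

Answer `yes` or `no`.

Op 1: place BR@(4,3)
Op 2: remove (4,3)
Op 3: place BQ@(5,4)
Op 4: place WQ@(3,2)
Op 5: place WB@(4,0)
Op 6: place WN@(2,5)
Op 7: place WQ@(5,3)
Op 8: place BR@(0,1)
Per-piece attacks for B:
  BR@(0,1): attacks (0,2) (0,3) (0,4) (0,5) (0,0) (1,1) (2,1) (3,1) (4,1) (5,1)
  BQ@(5,4): attacks (5,5) (5,3) (4,4) (3,4) (2,4) (1,4) (0,4) (4,5) (4,3) (3,2) [ray(0,-1) blocked at (5,3); ray(-1,-1) blocked at (3,2)]
B attacks (2,5): no

Answer: no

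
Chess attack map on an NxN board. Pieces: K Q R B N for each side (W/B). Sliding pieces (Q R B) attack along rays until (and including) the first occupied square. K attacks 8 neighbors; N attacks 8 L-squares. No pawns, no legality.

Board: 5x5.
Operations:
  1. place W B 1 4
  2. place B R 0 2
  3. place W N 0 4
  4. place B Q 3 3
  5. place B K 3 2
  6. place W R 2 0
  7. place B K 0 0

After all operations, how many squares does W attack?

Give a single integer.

Op 1: place WB@(1,4)
Op 2: place BR@(0,2)
Op 3: place WN@(0,4)
Op 4: place BQ@(3,3)
Op 5: place BK@(3,2)
Op 6: place WR@(2,0)
Op 7: place BK@(0,0)
Per-piece attacks for W:
  WN@(0,4): attacks (1,2) (2,3)
  WB@(1,4): attacks (2,3) (3,2) (0,3) [ray(1,-1) blocked at (3,2)]
  WR@(2,0): attacks (2,1) (2,2) (2,3) (2,4) (3,0) (4,0) (1,0) (0,0) [ray(-1,0) blocked at (0,0)]
Union (11 distinct): (0,0) (0,3) (1,0) (1,2) (2,1) (2,2) (2,3) (2,4) (3,0) (3,2) (4,0)

Answer: 11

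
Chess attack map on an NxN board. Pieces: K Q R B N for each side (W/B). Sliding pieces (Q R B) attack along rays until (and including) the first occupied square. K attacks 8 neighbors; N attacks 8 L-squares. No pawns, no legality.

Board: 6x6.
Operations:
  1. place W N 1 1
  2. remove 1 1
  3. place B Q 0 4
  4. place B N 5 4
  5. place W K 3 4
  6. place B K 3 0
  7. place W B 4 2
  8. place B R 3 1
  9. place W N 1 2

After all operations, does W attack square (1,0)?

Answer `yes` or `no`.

Answer: no

Derivation:
Op 1: place WN@(1,1)
Op 2: remove (1,1)
Op 3: place BQ@(0,4)
Op 4: place BN@(5,4)
Op 5: place WK@(3,4)
Op 6: place BK@(3,0)
Op 7: place WB@(4,2)
Op 8: place BR@(3,1)
Op 9: place WN@(1,2)
Per-piece attacks for W:
  WN@(1,2): attacks (2,4) (3,3) (0,4) (2,0) (3,1) (0,0)
  WK@(3,4): attacks (3,5) (3,3) (4,4) (2,4) (4,5) (4,3) (2,5) (2,3)
  WB@(4,2): attacks (5,3) (5,1) (3,3) (2,4) (1,5) (3,1) [ray(-1,-1) blocked at (3,1)]
W attacks (1,0): no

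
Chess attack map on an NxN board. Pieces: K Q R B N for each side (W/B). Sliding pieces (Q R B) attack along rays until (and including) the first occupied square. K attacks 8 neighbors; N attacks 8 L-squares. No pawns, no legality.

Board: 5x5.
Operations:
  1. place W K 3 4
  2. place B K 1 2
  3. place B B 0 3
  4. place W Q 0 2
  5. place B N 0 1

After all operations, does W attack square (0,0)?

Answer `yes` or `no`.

Op 1: place WK@(3,4)
Op 2: place BK@(1,2)
Op 3: place BB@(0,3)
Op 4: place WQ@(0,2)
Op 5: place BN@(0,1)
Per-piece attacks for W:
  WQ@(0,2): attacks (0,3) (0,1) (1,2) (1,3) (2,4) (1,1) (2,0) [ray(0,1) blocked at (0,3); ray(0,-1) blocked at (0,1); ray(1,0) blocked at (1,2)]
  WK@(3,4): attacks (3,3) (4,4) (2,4) (4,3) (2,3)
W attacks (0,0): no

Answer: no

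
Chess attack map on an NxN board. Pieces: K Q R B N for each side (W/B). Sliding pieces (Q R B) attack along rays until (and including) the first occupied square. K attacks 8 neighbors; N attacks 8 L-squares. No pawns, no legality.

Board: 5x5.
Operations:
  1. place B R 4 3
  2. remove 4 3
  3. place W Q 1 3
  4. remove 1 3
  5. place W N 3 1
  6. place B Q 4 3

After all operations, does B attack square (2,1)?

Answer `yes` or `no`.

Answer: yes

Derivation:
Op 1: place BR@(4,3)
Op 2: remove (4,3)
Op 3: place WQ@(1,3)
Op 4: remove (1,3)
Op 5: place WN@(3,1)
Op 6: place BQ@(4,3)
Per-piece attacks for B:
  BQ@(4,3): attacks (4,4) (4,2) (4,1) (4,0) (3,3) (2,3) (1,3) (0,3) (3,4) (3,2) (2,1) (1,0)
B attacks (2,1): yes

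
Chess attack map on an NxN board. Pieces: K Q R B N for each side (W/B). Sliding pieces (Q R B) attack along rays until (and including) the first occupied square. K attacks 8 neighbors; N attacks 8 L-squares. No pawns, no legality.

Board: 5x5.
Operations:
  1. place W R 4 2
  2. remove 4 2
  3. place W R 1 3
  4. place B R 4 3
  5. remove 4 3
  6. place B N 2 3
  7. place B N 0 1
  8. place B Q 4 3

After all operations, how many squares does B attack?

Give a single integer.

Op 1: place WR@(4,2)
Op 2: remove (4,2)
Op 3: place WR@(1,3)
Op 4: place BR@(4,3)
Op 5: remove (4,3)
Op 6: place BN@(2,3)
Op 7: place BN@(0,1)
Op 8: place BQ@(4,3)
Per-piece attacks for B:
  BN@(0,1): attacks (1,3) (2,2) (2,0)
  BN@(2,3): attacks (4,4) (0,4) (3,1) (4,2) (1,1) (0,2)
  BQ@(4,3): attacks (4,4) (4,2) (4,1) (4,0) (3,3) (2,3) (3,4) (3,2) (2,1) (1,0) [ray(-1,0) blocked at (2,3)]
Union (17 distinct): (0,2) (0,4) (1,0) (1,1) (1,3) (2,0) (2,1) (2,2) (2,3) (3,1) (3,2) (3,3) (3,4) (4,0) (4,1) (4,2) (4,4)

Answer: 17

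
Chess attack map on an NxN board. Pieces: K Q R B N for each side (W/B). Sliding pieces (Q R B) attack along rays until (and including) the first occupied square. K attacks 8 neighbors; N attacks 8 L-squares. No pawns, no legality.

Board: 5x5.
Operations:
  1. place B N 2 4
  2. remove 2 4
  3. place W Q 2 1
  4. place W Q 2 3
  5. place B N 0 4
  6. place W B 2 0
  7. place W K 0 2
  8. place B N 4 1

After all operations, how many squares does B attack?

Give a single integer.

Answer: 5

Derivation:
Op 1: place BN@(2,4)
Op 2: remove (2,4)
Op 3: place WQ@(2,1)
Op 4: place WQ@(2,3)
Op 5: place BN@(0,4)
Op 6: place WB@(2,0)
Op 7: place WK@(0,2)
Op 8: place BN@(4,1)
Per-piece attacks for B:
  BN@(0,4): attacks (1,2) (2,3)
  BN@(4,1): attacks (3,3) (2,2) (2,0)
Union (5 distinct): (1,2) (2,0) (2,2) (2,3) (3,3)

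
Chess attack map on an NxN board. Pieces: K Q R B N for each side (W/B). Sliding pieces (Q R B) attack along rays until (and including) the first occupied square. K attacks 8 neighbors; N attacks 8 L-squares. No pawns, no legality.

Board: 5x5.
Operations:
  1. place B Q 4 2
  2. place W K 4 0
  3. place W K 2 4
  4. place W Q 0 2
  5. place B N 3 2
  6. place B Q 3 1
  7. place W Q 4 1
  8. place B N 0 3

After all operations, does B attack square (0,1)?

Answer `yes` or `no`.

Answer: yes

Derivation:
Op 1: place BQ@(4,2)
Op 2: place WK@(4,0)
Op 3: place WK@(2,4)
Op 4: place WQ@(0,2)
Op 5: place BN@(3,2)
Op 6: place BQ@(3,1)
Op 7: place WQ@(4,1)
Op 8: place BN@(0,3)
Per-piece attacks for B:
  BN@(0,3): attacks (2,4) (1,1) (2,2)
  BQ@(3,1): attacks (3,2) (3,0) (4,1) (2,1) (1,1) (0,1) (4,2) (4,0) (2,2) (1,3) (0,4) (2,0) [ray(0,1) blocked at (3,2); ray(1,0) blocked at (4,1); ray(1,1) blocked at (4,2); ray(1,-1) blocked at (4,0)]
  BN@(3,2): attacks (4,4) (2,4) (1,3) (4,0) (2,0) (1,1)
  BQ@(4,2): attacks (4,3) (4,4) (4,1) (3,2) (3,3) (2,4) (3,1) [ray(0,-1) blocked at (4,1); ray(-1,0) blocked at (3,2); ray(-1,1) blocked at (2,4); ray(-1,-1) blocked at (3,1)]
B attacks (0,1): yes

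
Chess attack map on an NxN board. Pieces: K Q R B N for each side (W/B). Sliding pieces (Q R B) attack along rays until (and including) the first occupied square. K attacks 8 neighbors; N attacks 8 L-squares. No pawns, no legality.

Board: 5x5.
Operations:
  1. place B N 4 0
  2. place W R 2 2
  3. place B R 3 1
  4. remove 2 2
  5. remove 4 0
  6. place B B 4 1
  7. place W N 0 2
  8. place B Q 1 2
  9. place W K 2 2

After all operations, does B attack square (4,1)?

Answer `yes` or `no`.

Answer: yes

Derivation:
Op 1: place BN@(4,0)
Op 2: place WR@(2,2)
Op 3: place BR@(3,1)
Op 4: remove (2,2)
Op 5: remove (4,0)
Op 6: place BB@(4,1)
Op 7: place WN@(0,2)
Op 8: place BQ@(1,2)
Op 9: place WK@(2,2)
Per-piece attacks for B:
  BQ@(1,2): attacks (1,3) (1,4) (1,1) (1,0) (2,2) (0,2) (2,3) (3,4) (2,1) (3,0) (0,3) (0,1) [ray(1,0) blocked at (2,2); ray(-1,0) blocked at (0,2)]
  BR@(3,1): attacks (3,2) (3,3) (3,4) (3,0) (4,1) (2,1) (1,1) (0,1) [ray(1,0) blocked at (4,1)]
  BB@(4,1): attacks (3,2) (2,3) (1,4) (3,0)
B attacks (4,1): yes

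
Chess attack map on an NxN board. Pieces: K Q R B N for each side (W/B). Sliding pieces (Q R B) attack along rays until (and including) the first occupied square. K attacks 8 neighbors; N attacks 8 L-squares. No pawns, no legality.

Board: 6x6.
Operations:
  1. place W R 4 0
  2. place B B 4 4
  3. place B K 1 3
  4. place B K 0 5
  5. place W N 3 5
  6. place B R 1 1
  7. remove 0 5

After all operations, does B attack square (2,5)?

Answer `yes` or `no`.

Op 1: place WR@(4,0)
Op 2: place BB@(4,4)
Op 3: place BK@(1,3)
Op 4: place BK@(0,5)
Op 5: place WN@(3,5)
Op 6: place BR@(1,1)
Op 7: remove (0,5)
Per-piece attacks for B:
  BR@(1,1): attacks (1,2) (1,3) (1,0) (2,1) (3,1) (4,1) (5,1) (0,1) [ray(0,1) blocked at (1,3)]
  BK@(1,3): attacks (1,4) (1,2) (2,3) (0,3) (2,4) (2,2) (0,4) (0,2)
  BB@(4,4): attacks (5,5) (5,3) (3,5) (3,3) (2,2) (1,1) [ray(-1,1) blocked at (3,5); ray(-1,-1) blocked at (1,1)]
B attacks (2,5): no

Answer: no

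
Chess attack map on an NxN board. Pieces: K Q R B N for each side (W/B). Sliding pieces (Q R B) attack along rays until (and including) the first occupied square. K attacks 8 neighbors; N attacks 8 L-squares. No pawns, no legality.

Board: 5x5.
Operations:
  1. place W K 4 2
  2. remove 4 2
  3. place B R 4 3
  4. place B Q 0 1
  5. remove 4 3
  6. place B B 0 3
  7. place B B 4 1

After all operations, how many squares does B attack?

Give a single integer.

Op 1: place WK@(4,2)
Op 2: remove (4,2)
Op 3: place BR@(4,3)
Op 4: place BQ@(0,1)
Op 5: remove (4,3)
Op 6: place BB@(0,3)
Op 7: place BB@(4,1)
Per-piece attacks for B:
  BQ@(0,1): attacks (0,2) (0,3) (0,0) (1,1) (2,1) (3,1) (4,1) (1,2) (2,3) (3,4) (1,0) [ray(0,1) blocked at (0,3); ray(1,0) blocked at (4,1)]
  BB@(0,3): attacks (1,4) (1,2) (2,1) (3,0)
  BB@(4,1): attacks (3,2) (2,3) (1,4) (3,0)
Union (14 distinct): (0,0) (0,2) (0,3) (1,0) (1,1) (1,2) (1,4) (2,1) (2,3) (3,0) (3,1) (3,2) (3,4) (4,1)

Answer: 14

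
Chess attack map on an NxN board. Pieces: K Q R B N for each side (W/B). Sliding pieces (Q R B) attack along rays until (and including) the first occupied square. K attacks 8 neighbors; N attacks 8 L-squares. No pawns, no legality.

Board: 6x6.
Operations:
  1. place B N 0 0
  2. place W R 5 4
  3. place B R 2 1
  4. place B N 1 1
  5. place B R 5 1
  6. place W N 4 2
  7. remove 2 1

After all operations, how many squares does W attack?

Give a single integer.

Op 1: place BN@(0,0)
Op 2: place WR@(5,4)
Op 3: place BR@(2,1)
Op 4: place BN@(1,1)
Op 5: place BR@(5,1)
Op 6: place WN@(4,2)
Op 7: remove (2,1)
Per-piece attacks for W:
  WN@(4,2): attacks (5,4) (3,4) (2,3) (5,0) (3,0) (2,1)
  WR@(5,4): attacks (5,5) (5,3) (5,2) (5,1) (4,4) (3,4) (2,4) (1,4) (0,4) [ray(0,-1) blocked at (5,1)]
Union (14 distinct): (0,4) (1,4) (2,1) (2,3) (2,4) (3,0) (3,4) (4,4) (5,0) (5,1) (5,2) (5,3) (5,4) (5,5)

Answer: 14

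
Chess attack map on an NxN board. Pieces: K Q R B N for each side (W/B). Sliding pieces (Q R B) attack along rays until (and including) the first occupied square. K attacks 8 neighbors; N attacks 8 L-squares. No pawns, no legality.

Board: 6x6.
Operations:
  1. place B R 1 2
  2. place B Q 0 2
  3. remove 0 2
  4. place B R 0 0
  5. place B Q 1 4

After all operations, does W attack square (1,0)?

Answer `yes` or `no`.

Answer: no

Derivation:
Op 1: place BR@(1,2)
Op 2: place BQ@(0,2)
Op 3: remove (0,2)
Op 4: place BR@(0,0)
Op 5: place BQ@(1,4)
Per-piece attacks for W:
W attacks (1,0): no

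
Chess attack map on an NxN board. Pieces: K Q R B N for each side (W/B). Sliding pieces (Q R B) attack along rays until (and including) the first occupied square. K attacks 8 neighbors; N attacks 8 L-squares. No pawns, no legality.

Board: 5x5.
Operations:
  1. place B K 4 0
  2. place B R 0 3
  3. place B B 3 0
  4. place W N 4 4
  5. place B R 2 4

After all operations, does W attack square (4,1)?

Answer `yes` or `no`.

Answer: no

Derivation:
Op 1: place BK@(4,0)
Op 2: place BR@(0,3)
Op 3: place BB@(3,0)
Op 4: place WN@(4,4)
Op 5: place BR@(2,4)
Per-piece attacks for W:
  WN@(4,4): attacks (3,2) (2,3)
W attacks (4,1): no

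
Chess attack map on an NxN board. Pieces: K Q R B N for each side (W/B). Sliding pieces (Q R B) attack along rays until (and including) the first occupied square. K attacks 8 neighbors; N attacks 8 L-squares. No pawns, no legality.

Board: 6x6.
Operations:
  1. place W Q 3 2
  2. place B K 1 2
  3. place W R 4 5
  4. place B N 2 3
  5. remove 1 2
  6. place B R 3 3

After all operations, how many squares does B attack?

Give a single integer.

Answer: 13

Derivation:
Op 1: place WQ@(3,2)
Op 2: place BK@(1,2)
Op 3: place WR@(4,5)
Op 4: place BN@(2,3)
Op 5: remove (1,2)
Op 6: place BR@(3,3)
Per-piece attacks for B:
  BN@(2,3): attacks (3,5) (4,4) (1,5) (0,4) (3,1) (4,2) (1,1) (0,2)
  BR@(3,3): attacks (3,4) (3,5) (3,2) (4,3) (5,3) (2,3) [ray(0,-1) blocked at (3,2); ray(-1,0) blocked at (2,3)]
Union (13 distinct): (0,2) (0,4) (1,1) (1,5) (2,3) (3,1) (3,2) (3,4) (3,5) (4,2) (4,3) (4,4) (5,3)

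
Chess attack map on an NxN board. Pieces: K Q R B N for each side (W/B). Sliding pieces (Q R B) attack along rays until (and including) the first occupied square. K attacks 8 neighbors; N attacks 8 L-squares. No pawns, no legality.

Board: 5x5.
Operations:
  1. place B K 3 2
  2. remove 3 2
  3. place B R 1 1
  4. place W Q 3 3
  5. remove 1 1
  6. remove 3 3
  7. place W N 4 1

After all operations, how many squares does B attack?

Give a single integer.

Op 1: place BK@(3,2)
Op 2: remove (3,2)
Op 3: place BR@(1,1)
Op 4: place WQ@(3,3)
Op 5: remove (1,1)
Op 6: remove (3,3)
Op 7: place WN@(4,1)
Per-piece attacks for B:
Union (0 distinct): (none)

Answer: 0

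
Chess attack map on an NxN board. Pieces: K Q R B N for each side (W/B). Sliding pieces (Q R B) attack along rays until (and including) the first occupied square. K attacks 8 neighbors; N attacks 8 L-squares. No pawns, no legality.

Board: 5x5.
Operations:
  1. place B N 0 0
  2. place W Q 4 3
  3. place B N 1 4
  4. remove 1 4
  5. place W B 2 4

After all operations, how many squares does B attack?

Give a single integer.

Answer: 2

Derivation:
Op 1: place BN@(0,0)
Op 2: place WQ@(4,3)
Op 3: place BN@(1,4)
Op 4: remove (1,4)
Op 5: place WB@(2,4)
Per-piece attacks for B:
  BN@(0,0): attacks (1,2) (2,1)
Union (2 distinct): (1,2) (2,1)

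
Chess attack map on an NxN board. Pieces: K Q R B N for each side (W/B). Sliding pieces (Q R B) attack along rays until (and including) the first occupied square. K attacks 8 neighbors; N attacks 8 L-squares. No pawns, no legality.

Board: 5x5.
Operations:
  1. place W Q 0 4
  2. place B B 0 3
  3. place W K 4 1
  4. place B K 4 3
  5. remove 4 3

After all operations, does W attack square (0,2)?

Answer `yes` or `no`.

Op 1: place WQ@(0,4)
Op 2: place BB@(0,3)
Op 3: place WK@(4,1)
Op 4: place BK@(4,3)
Op 5: remove (4,3)
Per-piece attacks for W:
  WQ@(0,4): attacks (0,3) (1,4) (2,4) (3,4) (4,4) (1,3) (2,2) (3,1) (4,0) [ray(0,-1) blocked at (0,3)]
  WK@(4,1): attacks (4,2) (4,0) (3,1) (3,2) (3,0)
W attacks (0,2): no

Answer: no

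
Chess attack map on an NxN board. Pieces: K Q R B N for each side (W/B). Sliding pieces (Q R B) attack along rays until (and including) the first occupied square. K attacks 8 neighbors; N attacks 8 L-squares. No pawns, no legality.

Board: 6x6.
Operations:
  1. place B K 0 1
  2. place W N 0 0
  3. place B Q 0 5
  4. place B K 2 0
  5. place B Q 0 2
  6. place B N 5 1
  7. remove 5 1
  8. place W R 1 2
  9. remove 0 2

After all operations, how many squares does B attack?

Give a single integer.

Op 1: place BK@(0,1)
Op 2: place WN@(0,0)
Op 3: place BQ@(0,5)
Op 4: place BK@(2,0)
Op 5: place BQ@(0,2)
Op 6: place BN@(5,1)
Op 7: remove (5,1)
Op 8: place WR@(1,2)
Op 9: remove (0,2)
Per-piece attacks for B:
  BK@(0,1): attacks (0,2) (0,0) (1,1) (1,2) (1,0)
  BQ@(0,5): attacks (0,4) (0,3) (0,2) (0,1) (1,5) (2,5) (3,5) (4,5) (5,5) (1,4) (2,3) (3,2) (4,1) (5,0) [ray(0,-1) blocked at (0,1)]
  BK@(2,0): attacks (2,1) (3,0) (1,0) (3,1) (1,1)
Union (21 distinct): (0,0) (0,1) (0,2) (0,3) (0,4) (1,0) (1,1) (1,2) (1,4) (1,5) (2,1) (2,3) (2,5) (3,0) (3,1) (3,2) (3,5) (4,1) (4,5) (5,0) (5,5)

Answer: 21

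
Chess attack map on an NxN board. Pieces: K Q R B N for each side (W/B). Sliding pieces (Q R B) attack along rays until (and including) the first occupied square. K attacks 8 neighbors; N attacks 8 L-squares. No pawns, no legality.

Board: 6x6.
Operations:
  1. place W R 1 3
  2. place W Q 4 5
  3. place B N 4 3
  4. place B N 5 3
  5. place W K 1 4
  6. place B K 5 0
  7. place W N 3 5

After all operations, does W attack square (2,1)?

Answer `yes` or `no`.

Op 1: place WR@(1,3)
Op 2: place WQ@(4,5)
Op 3: place BN@(4,3)
Op 4: place BN@(5,3)
Op 5: place WK@(1,4)
Op 6: place BK@(5,0)
Op 7: place WN@(3,5)
Per-piece attacks for W:
  WR@(1,3): attacks (1,4) (1,2) (1,1) (1,0) (2,3) (3,3) (4,3) (0,3) [ray(0,1) blocked at (1,4); ray(1,0) blocked at (4,3)]
  WK@(1,4): attacks (1,5) (1,3) (2,4) (0,4) (2,5) (2,3) (0,5) (0,3)
  WN@(3,5): attacks (4,3) (5,4) (2,3) (1,4)
  WQ@(4,5): attacks (4,4) (4,3) (5,5) (3,5) (5,4) (3,4) (2,3) (1,2) (0,1) [ray(0,-1) blocked at (4,3); ray(-1,0) blocked at (3,5)]
W attacks (2,1): no

Answer: no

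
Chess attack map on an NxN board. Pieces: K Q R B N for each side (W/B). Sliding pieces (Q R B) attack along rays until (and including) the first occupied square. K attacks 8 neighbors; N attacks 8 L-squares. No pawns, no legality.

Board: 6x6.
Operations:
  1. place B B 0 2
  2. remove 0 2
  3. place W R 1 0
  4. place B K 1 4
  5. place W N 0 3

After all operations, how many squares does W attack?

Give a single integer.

Answer: 12

Derivation:
Op 1: place BB@(0,2)
Op 2: remove (0,2)
Op 3: place WR@(1,0)
Op 4: place BK@(1,4)
Op 5: place WN@(0,3)
Per-piece attacks for W:
  WN@(0,3): attacks (1,5) (2,4) (1,1) (2,2)
  WR@(1,0): attacks (1,1) (1,2) (1,3) (1,4) (2,0) (3,0) (4,0) (5,0) (0,0) [ray(0,1) blocked at (1,4)]
Union (12 distinct): (0,0) (1,1) (1,2) (1,3) (1,4) (1,5) (2,0) (2,2) (2,4) (3,0) (4,0) (5,0)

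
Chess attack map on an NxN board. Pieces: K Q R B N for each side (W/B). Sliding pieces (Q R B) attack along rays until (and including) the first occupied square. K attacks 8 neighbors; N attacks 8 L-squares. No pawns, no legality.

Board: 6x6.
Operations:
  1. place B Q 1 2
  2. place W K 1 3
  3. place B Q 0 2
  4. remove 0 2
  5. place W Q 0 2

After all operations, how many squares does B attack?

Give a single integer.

Op 1: place BQ@(1,2)
Op 2: place WK@(1,3)
Op 3: place BQ@(0,2)
Op 4: remove (0,2)
Op 5: place WQ@(0,2)
Per-piece attacks for B:
  BQ@(1,2): attacks (1,3) (1,1) (1,0) (2,2) (3,2) (4,2) (5,2) (0,2) (2,3) (3,4) (4,5) (2,1) (3,0) (0,3) (0,1) [ray(0,1) blocked at (1,3); ray(-1,0) blocked at (0,2)]
Union (15 distinct): (0,1) (0,2) (0,3) (1,0) (1,1) (1,3) (2,1) (2,2) (2,3) (3,0) (3,2) (3,4) (4,2) (4,5) (5,2)

Answer: 15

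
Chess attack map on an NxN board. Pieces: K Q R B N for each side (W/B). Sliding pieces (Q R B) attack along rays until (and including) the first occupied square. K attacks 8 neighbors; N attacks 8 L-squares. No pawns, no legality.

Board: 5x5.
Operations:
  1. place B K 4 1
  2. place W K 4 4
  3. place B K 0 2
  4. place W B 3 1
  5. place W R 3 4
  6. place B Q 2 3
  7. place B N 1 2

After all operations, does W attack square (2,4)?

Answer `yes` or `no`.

Answer: yes

Derivation:
Op 1: place BK@(4,1)
Op 2: place WK@(4,4)
Op 3: place BK@(0,2)
Op 4: place WB@(3,1)
Op 5: place WR@(3,4)
Op 6: place BQ@(2,3)
Op 7: place BN@(1,2)
Per-piece attacks for W:
  WB@(3,1): attacks (4,2) (4,0) (2,2) (1,3) (0,4) (2,0)
  WR@(3,4): attacks (3,3) (3,2) (3,1) (4,4) (2,4) (1,4) (0,4) [ray(0,-1) blocked at (3,1); ray(1,0) blocked at (4,4)]
  WK@(4,4): attacks (4,3) (3,4) (3,3)
W attacks (2,4): yes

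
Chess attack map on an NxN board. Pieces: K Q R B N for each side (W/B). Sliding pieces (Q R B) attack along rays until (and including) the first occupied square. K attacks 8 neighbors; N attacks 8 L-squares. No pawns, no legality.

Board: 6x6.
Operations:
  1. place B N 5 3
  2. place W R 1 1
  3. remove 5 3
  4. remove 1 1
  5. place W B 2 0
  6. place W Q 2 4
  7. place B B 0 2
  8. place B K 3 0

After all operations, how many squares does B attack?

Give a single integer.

Answer: 8

Derivation:
Op 1: place BN@(5,3)
Op 2: place WR@(1,1)
Op 3: remove (5,3)
Op 4: remove (1,1)
Op 5: place WB@(2,0)
Op 6: place WQ@(2,4)
Op 7: place BB@(0,2)
Op 8: place BK@(3,0)
Per-piece attacks for B:
  BB@(0,2): attacks (1,3) (2,4) (1,1) (2,0) [ray(1,1) blocked at (2,4); ray(1,-1) blocked at (2,0)]
  BK@(3,0): attacks (3,1) (4,0) (2,0) (4,1) (2,1)
Union (8 distinct): (1,1) (1,3) (2,0) (2,1) (2,4) (3,1) (4,0) (4,1)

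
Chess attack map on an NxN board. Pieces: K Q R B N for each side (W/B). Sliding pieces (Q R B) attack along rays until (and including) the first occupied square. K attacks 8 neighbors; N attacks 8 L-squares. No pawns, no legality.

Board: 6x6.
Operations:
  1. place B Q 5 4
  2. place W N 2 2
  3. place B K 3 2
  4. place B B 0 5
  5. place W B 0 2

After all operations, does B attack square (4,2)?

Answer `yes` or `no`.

Answer: yes

Derivation:
Op 1: place BQ@(5,4)
Op 2: place WN@(2,2)
Op 3: place BK@(3,2)
Op 4: place BB@(0,5)
Op 5: place WB@(0,2)
Per-piece attacks for B:
  BB@(0,5): attacks (1,4) (2,3) (3,2) [ray(1,-1) blocked at (3,2)]
  BK@(3,2): attacks (3,3) (3,1) (4,2) (2,2) (4,3) (4,1) (2,3) (2,1)
  BQ@(5,4): attacks (5,5) (5,3) (5,2) (5,1) (5,0) (4,4) (3,4) (2,4) (1,4) (0,4) (4,5) (4,3) (3,2) [ray(-1,-1) blocked at (3,2)]
B attacks (4,2): yes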